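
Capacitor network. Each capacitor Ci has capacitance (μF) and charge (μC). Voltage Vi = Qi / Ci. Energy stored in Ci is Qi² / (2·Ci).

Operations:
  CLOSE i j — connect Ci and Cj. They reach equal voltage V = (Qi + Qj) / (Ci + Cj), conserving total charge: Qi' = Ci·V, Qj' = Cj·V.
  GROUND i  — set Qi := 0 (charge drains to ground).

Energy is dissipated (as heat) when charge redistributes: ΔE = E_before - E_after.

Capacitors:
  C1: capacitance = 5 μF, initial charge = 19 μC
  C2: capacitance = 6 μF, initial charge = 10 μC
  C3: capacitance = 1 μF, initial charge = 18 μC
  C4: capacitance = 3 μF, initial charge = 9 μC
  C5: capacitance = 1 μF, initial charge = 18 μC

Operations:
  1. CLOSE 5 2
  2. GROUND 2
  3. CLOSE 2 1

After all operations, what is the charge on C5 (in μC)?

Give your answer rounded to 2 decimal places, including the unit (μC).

Initial: C1(5μF, Q=19μC, V=3.80V), C2(6μF, Q=10μC, V=1.67V), C3(1μF, Q=18μC, V=18.00V), C4(3μF, Q=9μC, V=3.00V), C5(1μF, Q=18μC, V=18.00V)
Op 1: CLOSE 5-2: Q_total=28.00, C_total=7.00, V=4.00; Q5=4.00, Q2=24.00; dissipated=114.333
Op 2: GROUND 2: Q2=0; energy lost=48.000
Op 3: CLOSE 2-1: Q_total=19.00, C_total=11.00, V=1.73; Q2=10.36, Q1=8.64; dissipated=19.691
Final charges: Q1=8.64, Q2=10.36, Q3=18.00, Q4=9.00, Q5=4.00

Answer: 4.00 μC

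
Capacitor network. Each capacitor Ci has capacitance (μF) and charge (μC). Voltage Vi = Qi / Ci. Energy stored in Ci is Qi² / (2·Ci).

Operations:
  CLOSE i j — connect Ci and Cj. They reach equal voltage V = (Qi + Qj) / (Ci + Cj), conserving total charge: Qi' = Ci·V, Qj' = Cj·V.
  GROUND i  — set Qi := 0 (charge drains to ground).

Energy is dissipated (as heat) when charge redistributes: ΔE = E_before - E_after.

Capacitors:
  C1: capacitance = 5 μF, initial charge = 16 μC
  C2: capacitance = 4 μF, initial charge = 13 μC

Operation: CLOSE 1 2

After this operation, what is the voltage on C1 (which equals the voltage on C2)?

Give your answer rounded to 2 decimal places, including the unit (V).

Answer: 3.22 V

Derivation:
Initial: C1(5μF, Q=16μC, V=3.20V), C2(4μF, Q=13μC, V=3.25V)
Op 1: CLOSE 1-2: Q_total=29.00, C_total=9.00, V=3.22; Q1=16.11, Q2=12.89; dissipated=0.003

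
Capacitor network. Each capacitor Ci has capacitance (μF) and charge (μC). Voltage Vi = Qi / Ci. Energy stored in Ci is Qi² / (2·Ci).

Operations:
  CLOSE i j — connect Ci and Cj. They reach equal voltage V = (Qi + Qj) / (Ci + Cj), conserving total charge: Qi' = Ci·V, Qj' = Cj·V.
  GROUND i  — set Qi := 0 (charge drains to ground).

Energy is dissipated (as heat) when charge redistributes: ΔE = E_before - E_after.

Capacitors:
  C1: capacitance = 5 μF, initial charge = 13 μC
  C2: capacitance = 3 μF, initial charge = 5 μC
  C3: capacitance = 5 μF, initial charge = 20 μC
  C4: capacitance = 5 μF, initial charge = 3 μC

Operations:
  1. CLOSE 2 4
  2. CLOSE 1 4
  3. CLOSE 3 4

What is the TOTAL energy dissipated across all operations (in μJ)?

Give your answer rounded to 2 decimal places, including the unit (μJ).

Answer: 10.32 μJ

Derivation:
Initial: C1(5μF, Q=13μC, V=2.60V), C2(3μF, Q=5μC, V=1.67V), C3(5μF, Q=20μC, V=4.00V), C4(5μF, Q=3μC, V=0.60V)
Op 1: CLOSE 2-4: Q_total=8.00, C_total=8.00, V=1.00; Q2=3.00, Q4=5.00; dissipated=1.067
Op 2: CLOSE 1-4: Q_total=18.00, C_total=10.00, V=1.80; Q1=9.00, Q4=9.00; dissipated=3.200
Op 3: CLOSE 3-4: Q_total=29.00, C_total=10.00, V=2.90; Q3=14.50, Q4=14.50; dissipated=6.050
Total dissipated: 10.317 μJ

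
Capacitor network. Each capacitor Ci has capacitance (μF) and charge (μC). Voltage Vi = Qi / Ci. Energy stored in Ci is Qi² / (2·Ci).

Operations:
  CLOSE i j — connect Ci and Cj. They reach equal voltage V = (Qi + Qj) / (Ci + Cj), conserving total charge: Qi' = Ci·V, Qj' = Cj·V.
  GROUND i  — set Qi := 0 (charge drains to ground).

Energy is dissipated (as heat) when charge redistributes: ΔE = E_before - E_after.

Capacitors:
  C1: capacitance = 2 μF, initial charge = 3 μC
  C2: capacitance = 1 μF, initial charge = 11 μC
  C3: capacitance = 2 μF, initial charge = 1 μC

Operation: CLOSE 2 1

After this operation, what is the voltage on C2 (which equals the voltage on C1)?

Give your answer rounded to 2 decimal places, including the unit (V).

Answer: 4.67 V

Derivation:
Initial: C1(2μF, Q=3μC, V=1.50V), C2(1μF, Q=11μC, V=11.00V), C3(2μF, Q=1μC, V=0.50V)
Op 1: CLOSE 2-1: Q_total=14.00, C_total=3.00, V=4.67; Q2=4.67, Q1=9.33; dissipated=30.083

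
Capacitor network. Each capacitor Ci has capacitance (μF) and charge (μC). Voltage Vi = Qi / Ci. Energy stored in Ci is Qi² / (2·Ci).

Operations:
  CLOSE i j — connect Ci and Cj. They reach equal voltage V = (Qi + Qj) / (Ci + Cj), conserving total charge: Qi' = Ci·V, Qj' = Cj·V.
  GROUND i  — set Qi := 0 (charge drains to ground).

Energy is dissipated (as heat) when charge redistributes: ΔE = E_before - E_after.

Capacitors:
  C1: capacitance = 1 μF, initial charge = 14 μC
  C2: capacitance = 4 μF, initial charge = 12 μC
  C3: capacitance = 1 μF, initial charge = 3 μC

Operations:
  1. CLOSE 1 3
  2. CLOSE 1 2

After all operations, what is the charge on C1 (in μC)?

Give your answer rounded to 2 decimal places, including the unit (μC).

Initial: C1(1μF, Q=14μC, V=14.00V), C2(4μF, Q=12μC, V=3.00V), C3(1μF, Q=3μC, V=3.00V)
Op 1: CLOSE 1-3: Q_total=17.00, C_total=2.00, V=8.50; Q1=8.50, Q3=8.50; dissipated=30.250
Op 2: CLOSE 1-2: Q_total=20.50, C_total=5.00, V=4.10; Q1=4.10, Q2=16.40; dissipated=12.100
Final charges: Q1=4.10, Q2=16.40, Q3=8.50

Answer: 4.10 μC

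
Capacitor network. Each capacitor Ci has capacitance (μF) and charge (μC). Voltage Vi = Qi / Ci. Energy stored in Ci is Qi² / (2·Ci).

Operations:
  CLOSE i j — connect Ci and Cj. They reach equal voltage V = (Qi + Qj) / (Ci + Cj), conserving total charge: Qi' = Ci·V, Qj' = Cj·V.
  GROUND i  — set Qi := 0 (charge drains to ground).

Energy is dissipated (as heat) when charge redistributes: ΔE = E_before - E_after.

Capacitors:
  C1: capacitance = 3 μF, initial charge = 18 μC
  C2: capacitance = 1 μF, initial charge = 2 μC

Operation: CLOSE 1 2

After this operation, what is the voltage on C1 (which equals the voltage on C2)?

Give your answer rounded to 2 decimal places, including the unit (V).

Answer: 5.00 V

Derivation:
Initial: C1(3μF, Q=18μC, V=6.00V), C2(1μF, Q=2μC, V=2.00V)
Op 1: CLOSE 1-2: Q_total=20.00, C_total=4.00, V=5.00; Q1=15.00, Q2=5.00; dissipated=6.000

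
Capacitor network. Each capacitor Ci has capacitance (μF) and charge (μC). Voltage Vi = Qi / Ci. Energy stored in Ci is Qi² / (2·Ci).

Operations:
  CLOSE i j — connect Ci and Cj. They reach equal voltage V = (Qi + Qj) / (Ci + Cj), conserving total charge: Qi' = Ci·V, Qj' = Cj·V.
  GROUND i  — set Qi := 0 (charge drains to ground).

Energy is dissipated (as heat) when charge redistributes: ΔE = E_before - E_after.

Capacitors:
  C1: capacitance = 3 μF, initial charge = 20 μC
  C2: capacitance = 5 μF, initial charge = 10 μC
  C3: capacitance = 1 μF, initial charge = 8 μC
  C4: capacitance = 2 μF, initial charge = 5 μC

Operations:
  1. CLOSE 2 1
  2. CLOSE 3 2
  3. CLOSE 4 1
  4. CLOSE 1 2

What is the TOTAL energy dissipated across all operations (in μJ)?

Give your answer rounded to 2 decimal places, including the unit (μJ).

Initial: C1(3μF, Q=20μC, V=6.67V), C2(5μF, Q=10μC, V=2.00V), C3(1μF, Q=8μC, V=8.00V), C4(2μF, Q=5μC, V=2.50V)
Op 1: CLOSE 2-1: Q_total=30.00, C_total=8.00, V=3.75; Q2=18.75, Q1=11.25; dissipated=20.417
Op 2: CLOSE 3-2: Q_total=26.75, C_total=6.00, V=4.46; Q3=4.46, Q2=22.29; dissipated=7.526
Op 3: CLOSE 4-1: Q_total=16.25, C_total=5.00, V=3.25; Q4=6.50, Q1=9.75; dissipated=0.938
Op 4: CLOSE 1-2: Q_total=32.04, C_total=8.00, V=4.01; Q1=12.02, Q2=20.03; dissipated=1.369
Total dissipated: 30.249 μJ

Answer: 30.25 μJ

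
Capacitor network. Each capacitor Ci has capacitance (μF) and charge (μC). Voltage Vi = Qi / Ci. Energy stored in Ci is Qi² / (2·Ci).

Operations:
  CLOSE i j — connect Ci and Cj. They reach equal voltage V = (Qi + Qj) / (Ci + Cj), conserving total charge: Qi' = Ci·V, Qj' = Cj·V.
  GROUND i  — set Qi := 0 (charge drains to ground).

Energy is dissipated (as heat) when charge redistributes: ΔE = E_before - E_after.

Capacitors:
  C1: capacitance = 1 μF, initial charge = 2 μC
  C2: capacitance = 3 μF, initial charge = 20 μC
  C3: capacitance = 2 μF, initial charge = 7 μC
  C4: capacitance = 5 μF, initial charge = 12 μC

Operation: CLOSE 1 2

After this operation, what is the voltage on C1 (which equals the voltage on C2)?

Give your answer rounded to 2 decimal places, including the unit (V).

Initial: C1(1μF, Q=2μC, V=2.00V), C2(3μF, Q=20μC, V=6.67V), C3(2μF, Q=7μC, V=3.50V), C4(5μF, Q=12μC, V=2.40V)
Op 1: CLOSE 1-2: Q_total=22.00, C_total=4.00, V=5.50; Q1=5.50, Q2=16.50; dissipated=8.167

Answer: 5.50 V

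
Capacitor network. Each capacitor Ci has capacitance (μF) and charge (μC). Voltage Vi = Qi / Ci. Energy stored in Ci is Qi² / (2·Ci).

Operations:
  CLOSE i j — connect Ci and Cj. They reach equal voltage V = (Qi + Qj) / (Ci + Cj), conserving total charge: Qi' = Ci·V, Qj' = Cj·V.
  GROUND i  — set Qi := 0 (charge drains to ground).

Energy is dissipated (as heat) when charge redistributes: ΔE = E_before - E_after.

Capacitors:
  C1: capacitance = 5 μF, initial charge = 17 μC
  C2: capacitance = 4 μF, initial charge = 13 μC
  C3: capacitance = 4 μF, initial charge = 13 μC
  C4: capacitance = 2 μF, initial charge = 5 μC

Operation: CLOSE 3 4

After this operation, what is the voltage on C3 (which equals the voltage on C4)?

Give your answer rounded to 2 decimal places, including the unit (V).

Answer: 3.00 V

Derivation:
Initial: C1(5μF, Q=17μC, V=3.40V), C2(4μF, Q=13μC, V=3.25V), C3(4μF, Q=13μC, V=3.25V), C4(2μF, Q=5μC, V=2.50V)
Op 1: CLOSE 3-4: Q_total=18.00, C_total=6.00, V=3.00; Q3=12.00, Q4=6.00; dissipated=0.375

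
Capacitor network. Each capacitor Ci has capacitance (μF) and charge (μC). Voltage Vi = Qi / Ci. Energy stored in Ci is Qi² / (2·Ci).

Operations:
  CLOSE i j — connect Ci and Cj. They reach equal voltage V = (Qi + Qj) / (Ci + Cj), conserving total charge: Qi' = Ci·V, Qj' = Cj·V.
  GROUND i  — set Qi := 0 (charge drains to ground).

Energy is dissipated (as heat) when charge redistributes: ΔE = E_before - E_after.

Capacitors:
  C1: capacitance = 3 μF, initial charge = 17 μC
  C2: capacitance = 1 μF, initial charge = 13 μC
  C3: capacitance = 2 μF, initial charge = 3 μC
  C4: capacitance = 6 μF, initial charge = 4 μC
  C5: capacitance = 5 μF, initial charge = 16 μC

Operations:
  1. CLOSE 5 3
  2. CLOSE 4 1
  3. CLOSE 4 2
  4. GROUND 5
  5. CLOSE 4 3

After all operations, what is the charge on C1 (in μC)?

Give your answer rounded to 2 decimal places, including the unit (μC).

Answer: 7.00 μC

Derivation:
Initial: C1(3μF, Q=17μC, V=5.67V), C2(1μF, Q=13μC, V=13.00V), C3(2μF, Q=3μC, V=1.50V), C4(6μF, Q=4μC, V=0.67V), C5(5μF, Q=16μC, V=3.20V)
Op 1: CLOSE 5-3: Q_total=19.00, C_total=7.00, V=2.71; Q5=13.57, Q3=5.43; dissipated=2.064
Op 2: CLOSE 4-1: Q_total=21.00, C_total=9.00, V=2.33; Q4=14.00, Q1=7.00; dissipated=25.000
Op 3: CLOSE 4-2: Q_total=27.00, C_total=7.00, V=3.86; Q4=23.14, Q2=3.86; dissipated=48.762
Op 4: GROUND 5: Q5=0; energy lost=18.418
Op 5: CLOSE 4-3: Q_total=28.57, C_total=8.00, V=3.57; Q4=21.43, Q3=7.14; dissipated=0.980
Final charges: Q1=7.00, Q2=3.86, Q3=7.14, Q4=21.43, Q5=0.00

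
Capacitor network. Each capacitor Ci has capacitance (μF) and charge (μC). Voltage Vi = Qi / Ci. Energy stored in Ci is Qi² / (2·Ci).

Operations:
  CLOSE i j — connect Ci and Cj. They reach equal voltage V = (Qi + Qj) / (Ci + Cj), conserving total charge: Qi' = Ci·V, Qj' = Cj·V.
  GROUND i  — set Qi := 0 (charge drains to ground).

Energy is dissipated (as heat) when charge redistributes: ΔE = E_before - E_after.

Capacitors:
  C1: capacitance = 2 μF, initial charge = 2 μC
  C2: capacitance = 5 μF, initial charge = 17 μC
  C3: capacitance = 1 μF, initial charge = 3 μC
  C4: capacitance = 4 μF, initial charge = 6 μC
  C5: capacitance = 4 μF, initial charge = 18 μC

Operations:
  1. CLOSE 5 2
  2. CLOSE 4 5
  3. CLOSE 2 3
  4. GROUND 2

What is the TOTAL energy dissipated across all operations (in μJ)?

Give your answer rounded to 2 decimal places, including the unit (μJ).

Initial: C1(2μF, Q=2μC, V=1.00V), C2(5μF, Q=17μC, V=3.40V), C3(1μF, Q=3μC, V=3.00V), C4(4μF, Q=6μC, V=1.50V), C5(4μF, Q=18μC, V=4.50V)
Op 1: CLOSE 5-2: Q_total=35.00, C_total=9.00, V=3.89; Q5=15.56, Q2=19.44; dissipated=1.344
Op 2: CLOSE 4-5: Q_total=21.56, C_total=8.00, V=2.69; Q4=10.78, Q5=10.78; dissipated=5.707
Op 3: CLOSE 2-3: Q_total=22.44, C_total=6.00, V=3.74; Q2=18.70, Q3=3.74; dissipated=0.329
Op 4: GROUND 2: Q2=0; energy lost=34.983
Total dissipated: 42.363 μJ

Answer: 42.36 μJ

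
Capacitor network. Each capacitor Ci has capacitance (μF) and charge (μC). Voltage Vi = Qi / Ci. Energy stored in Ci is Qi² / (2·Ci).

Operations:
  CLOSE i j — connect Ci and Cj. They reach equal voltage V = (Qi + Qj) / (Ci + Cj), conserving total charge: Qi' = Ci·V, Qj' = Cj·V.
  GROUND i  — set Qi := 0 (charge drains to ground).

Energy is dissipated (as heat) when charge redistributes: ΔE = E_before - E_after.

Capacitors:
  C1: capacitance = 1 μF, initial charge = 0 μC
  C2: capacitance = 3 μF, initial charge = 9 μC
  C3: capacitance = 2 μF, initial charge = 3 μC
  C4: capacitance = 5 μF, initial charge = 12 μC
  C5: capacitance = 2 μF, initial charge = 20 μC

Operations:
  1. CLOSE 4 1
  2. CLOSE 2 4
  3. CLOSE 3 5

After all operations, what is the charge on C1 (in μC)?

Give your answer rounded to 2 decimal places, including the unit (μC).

Answer: 2.00 μC

Derivation:
Initial: C1(1μF, Q=0μC, V=0.00V), C2(3μF, Q=9μC, V=3.00V), C3(2μF, Q=3μC, V=1.50V), C4(5μF, Q=12μC, V=2.40V), C5(2μF, Q=20μC, V=10.00V)
Op 1: CLOSE 4-1: Q_total=12.00, C_total=6.00, V=2.00; Q4=10.00, Q1=2.00; dissipated=2.400
Op 2: CLOSE 2-4: Q_total=19.00, C_total=8.00, V=2.38; Q2=7.12, Q4=11.88; dissipated=0.938
Op 3: CLOSE 3-5: Q_total=23.00, C_total=4.00, V=5.75; Q3=11.50, Q5=11.50; dissipated=36.125
Final charges: Q1=2.00, Q2=7.12, Q3=11.50, Q4=11.88, Q5=11.50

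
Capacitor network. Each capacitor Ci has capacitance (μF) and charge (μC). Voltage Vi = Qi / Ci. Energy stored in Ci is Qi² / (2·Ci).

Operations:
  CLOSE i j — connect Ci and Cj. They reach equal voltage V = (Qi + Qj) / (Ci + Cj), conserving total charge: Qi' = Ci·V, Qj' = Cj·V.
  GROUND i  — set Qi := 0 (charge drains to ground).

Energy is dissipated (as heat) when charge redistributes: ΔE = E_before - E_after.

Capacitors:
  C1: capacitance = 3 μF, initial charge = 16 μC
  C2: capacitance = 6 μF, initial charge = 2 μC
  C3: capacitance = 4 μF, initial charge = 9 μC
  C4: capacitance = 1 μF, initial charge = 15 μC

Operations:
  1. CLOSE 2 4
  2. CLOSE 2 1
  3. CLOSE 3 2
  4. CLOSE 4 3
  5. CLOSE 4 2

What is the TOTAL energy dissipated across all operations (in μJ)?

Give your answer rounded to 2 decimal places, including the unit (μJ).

Answer: 102.31 μJ

Derivation:
Initial: C1(3μF, Q=16μC, V=5.33V), C2(6μF, Q=2μC, V=0.33V), C3(4μF, Q=9μC, V=2.25V), C4(1μF, Q=15μC, V=15.00V)
Op 1: CLOSE 2-4: Q_total=17.00, C_total=7.00, V=2.43; Q2=14.57, Q4=2.43; dissipated=92.190
Op 2: CLOSE 2-1: Q_total=30.57, C_total=9.00, V=3.40; Q2=20.38, Q1=10.19; dissipated=8.438
Op 3: CLOSE 3-2: Q_total=29.38, C_total=10.00, V=2.94; Q3=11.75, Q2=17.63; dissipated=1.578
Op 4: CLOSE 4-3: Q_total=14.18, C_total=5.00, V=2.84; Q4=2.84, Q3=11.34; dissipated=0.104
Op 5: CLOSE 4-2: Q_total=20.46, C_total=7.00, V=2.92; Q4=2.92, Q2=17.54; dissipated=0.004
Total dissipated: 102.315 μJ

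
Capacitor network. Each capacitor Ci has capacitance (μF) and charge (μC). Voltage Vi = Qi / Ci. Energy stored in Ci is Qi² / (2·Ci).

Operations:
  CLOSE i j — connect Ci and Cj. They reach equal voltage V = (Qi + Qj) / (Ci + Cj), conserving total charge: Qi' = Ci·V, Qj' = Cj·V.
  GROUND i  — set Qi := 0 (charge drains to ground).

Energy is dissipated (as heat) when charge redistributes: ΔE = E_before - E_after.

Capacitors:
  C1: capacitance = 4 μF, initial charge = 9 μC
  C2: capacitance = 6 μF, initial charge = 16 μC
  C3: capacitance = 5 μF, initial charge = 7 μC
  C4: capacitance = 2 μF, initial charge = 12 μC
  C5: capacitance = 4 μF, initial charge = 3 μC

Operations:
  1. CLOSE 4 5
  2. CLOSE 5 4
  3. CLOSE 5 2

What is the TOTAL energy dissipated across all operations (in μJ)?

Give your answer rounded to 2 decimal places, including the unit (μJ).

Initial: C1(4μF, Q=9μC, V=2.25V), C2(6μF, Q=16μC, V=2.67V), C3(5μF, Q=7μC, V=1.40V), C4(2μF, Q=12μC, V=6.00V), C5(4μF, Q=3μC, V=0.75V)
Op 1: CLOSE 4-5: Q_total=15.00, C_total=6.00, V=2.50; Q4=5.00, Q5=10.00; dissipated=18.375
Op 2: CLOSE 5-4: Q_total=15.00, C_total=6.00, V=2.50; Q5=10.00, Q4=5.00; dissipated=0.000
Op 3: CLOSE 5-2: Q_total=26.00, C_total=10.00, V=2.60; Q5=10.40, Q2=15.60; dissipated=0.033
Total dissipated: 18.408 μJ

Answer: 18.41 μJ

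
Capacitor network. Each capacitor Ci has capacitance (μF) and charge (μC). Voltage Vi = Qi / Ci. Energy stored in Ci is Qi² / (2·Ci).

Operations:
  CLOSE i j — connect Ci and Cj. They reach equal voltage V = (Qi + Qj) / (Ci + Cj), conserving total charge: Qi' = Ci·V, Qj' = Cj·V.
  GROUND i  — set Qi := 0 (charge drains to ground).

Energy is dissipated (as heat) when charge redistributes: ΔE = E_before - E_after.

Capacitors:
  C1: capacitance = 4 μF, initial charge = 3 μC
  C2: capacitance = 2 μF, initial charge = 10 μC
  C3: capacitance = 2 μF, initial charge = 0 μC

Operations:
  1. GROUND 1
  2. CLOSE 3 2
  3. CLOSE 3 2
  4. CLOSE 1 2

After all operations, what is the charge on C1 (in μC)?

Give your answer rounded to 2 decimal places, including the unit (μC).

Initial: C1(4μF, Q=3μC, V=0.75V), C2(2μF, Q=10μC, V=5.00V), C3(2μF, Q=0μC, V=0.00V)
Op 1: GROUND 1: Q1=0; energy lost=1.125
Op 2: CLOSE 3-2: Q_total=10.00, C_total=4.00, V=2.50; Q3=5.00, Q2=5.00; dissipated=12.500
Op 3: CLOSE 3-2: Q_total=10.00, C_total=4.00, V=2.50; Q3=5.00, Q2=5.00; dissipated=0.000
Op 4: CLOSE 1-2: Q_total=5.00, C_total=6.00, V=0.83; Q1=3.33, Q2=1.67; dissipated=4.167
Final charges: Q1=3.33, Q2=1.67, Q3=5.00

Answer: 3.33 μC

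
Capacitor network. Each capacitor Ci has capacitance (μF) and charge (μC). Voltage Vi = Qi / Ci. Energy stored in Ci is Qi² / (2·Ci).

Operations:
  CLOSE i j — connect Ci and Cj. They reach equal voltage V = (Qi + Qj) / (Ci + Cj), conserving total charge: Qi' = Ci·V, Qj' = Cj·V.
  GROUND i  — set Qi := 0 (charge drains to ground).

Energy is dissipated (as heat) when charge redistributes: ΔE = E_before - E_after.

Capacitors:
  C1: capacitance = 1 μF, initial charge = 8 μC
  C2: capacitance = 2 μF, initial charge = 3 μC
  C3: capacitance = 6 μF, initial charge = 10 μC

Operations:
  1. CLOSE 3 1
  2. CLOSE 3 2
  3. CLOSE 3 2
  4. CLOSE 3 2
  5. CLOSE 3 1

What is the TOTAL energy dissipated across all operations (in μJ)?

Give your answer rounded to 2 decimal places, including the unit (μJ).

Answer: 18.08 μJ

Derivation:
Initial: C1(1μF, Q=8μC, V=8.00V), C2(2μF, Q=3μC, V=1.50V), C3(6μF, Q=10μC, V=1.67V)
Op 1: CLOSE 3-1: Q_total=18.00, C_total=7.00, V=2.57; Q3=15.43, Q1=2.57; dissipated=17.190
Op 2: CLOSE 3-2: Q_total=18.43, C_total=8.00, V=2.30; Q3=13.82, Q2=4.61; dissipated=0.861
Op 3: CLOSE 3-2: Q_total=18.43, C_total=8.00, V=2.30; Q3=13.82, Q2=4.61; dissipated=0.000
Op 4: CLOSE 3-2: Q_total=18.43, C_total=8.00, V=2.30; Q3=13.82, Q2=4.61; dissipated=0.000
Op 5: CLOSE 3-1: Q_total=16.39, C_total=7.00, V=2.34; Q3=14.05, Q1=2.34; dissipated=0.031
Total dissipated: 18.082 μJ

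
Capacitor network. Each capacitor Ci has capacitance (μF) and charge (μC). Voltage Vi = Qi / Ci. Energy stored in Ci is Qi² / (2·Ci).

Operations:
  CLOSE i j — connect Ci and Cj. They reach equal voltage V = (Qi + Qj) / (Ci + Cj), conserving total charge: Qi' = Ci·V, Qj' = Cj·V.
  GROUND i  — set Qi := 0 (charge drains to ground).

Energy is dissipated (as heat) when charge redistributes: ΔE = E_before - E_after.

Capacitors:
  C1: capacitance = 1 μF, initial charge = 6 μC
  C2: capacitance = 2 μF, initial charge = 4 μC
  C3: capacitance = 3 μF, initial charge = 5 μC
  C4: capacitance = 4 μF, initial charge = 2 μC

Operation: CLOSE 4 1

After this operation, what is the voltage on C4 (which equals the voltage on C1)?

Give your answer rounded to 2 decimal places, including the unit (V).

Answer: 1.60 V

Derivation:
Initial: C1(1μF, Q=6μC, V=6.00V), C2(2μF, Q=4μC, V=2.00V), C3(3μF, Q=5μC, V=1.67V), C4(4μF, Q=2μC, V=0.50V)
Op 1: CLOSE 4-1: Q_total=8.00, C_total=5.00, V=1.60; Q4=6.40, Q1=1.60; dissipated=12.100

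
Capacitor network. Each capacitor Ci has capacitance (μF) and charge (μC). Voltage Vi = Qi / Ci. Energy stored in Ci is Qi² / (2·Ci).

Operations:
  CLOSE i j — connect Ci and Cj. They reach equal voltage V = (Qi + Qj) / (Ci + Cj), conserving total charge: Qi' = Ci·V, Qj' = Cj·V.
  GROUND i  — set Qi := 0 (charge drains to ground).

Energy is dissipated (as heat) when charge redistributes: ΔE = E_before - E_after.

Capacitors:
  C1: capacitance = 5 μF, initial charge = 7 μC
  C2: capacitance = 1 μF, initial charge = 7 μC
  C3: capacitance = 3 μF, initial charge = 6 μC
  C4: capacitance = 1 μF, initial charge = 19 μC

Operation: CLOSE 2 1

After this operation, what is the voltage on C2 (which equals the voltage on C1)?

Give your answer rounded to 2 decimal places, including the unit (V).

Answer: 2.33 V

Derivation:
Initial: C1(5μF, Q=7μC, V=1.40V), C2(1μF, Q=7μC, V=7.00V), C3(3μF, Q=6μC, V=2.00V), C4(1μF, Q=19μC, V=19.00V)
Op 1: CLOSE 2-1: Q_total=14.00, C_total=6.00, V=2.33; Q2=2.33, Q1=11.67; dissipated=13.067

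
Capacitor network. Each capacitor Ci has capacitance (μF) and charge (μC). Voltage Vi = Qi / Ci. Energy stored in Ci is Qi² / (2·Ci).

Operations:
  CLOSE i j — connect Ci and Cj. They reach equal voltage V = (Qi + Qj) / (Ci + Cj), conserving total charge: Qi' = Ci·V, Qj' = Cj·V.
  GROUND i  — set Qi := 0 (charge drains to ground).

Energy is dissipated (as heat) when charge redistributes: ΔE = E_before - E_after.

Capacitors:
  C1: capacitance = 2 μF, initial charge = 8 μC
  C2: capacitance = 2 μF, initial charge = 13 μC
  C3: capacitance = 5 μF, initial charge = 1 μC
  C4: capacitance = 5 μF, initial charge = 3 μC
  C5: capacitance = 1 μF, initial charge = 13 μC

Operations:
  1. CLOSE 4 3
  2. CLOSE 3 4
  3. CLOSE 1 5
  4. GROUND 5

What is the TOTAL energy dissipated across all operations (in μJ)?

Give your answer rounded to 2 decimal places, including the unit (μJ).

Answer: 51.70 μJ

Derivation:
Initial: C1(2μF, Q=8μC, V=4.00V), C2(2μF, Q=13μC, V=6.50V), C3(5μF, Q=1μC, V=0.20V), C4(5μF, Q=3μC, V=0.60V), C5(1μF, Q=13μC, V=13.00V)
Op 1: CLOSE 4-3: Q_total=4.00, C_total=10.00, V=0.40; Q4=2.00, Q3=2.00; dissipated=0.200
Op 2: CLOSE 3-4: Q_total=4.00, C_total=10.00, V=0.40; Q3=2.00, Q4=2.00; dissipated=0.000
Op 3: CLOSE 1-5: Q_total=21.00, C_total=3.00, V=7.00; Q1=14.00, Q5=7.00; dissipated=27.000
Op 4: GROUND 5: Q5=0; energy lost=24.500
Total dissipated: 51.700 μJ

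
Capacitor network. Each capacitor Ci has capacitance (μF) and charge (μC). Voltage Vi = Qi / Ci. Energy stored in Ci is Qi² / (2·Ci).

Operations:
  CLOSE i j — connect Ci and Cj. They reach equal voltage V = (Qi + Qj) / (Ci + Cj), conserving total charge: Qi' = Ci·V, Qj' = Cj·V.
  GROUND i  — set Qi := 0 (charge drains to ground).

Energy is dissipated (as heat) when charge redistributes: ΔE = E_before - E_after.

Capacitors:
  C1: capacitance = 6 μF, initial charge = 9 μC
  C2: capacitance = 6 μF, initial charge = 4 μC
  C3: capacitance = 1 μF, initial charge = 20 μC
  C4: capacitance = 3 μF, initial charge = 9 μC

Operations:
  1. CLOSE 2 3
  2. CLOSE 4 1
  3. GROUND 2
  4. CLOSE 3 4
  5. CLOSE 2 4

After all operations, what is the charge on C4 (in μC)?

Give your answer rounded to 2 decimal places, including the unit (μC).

Initial: C1(6μF, Q=9μC, V=1.50V), C2(6μF, Q=4μC, V=0.67V), C3(1μF, Q=20μC, V=20.00V), C4(3μF, Q=9μC, V=3.00V)
Op 1: CLOSE 2-3: Q_total=24.00, C_total=7.00, V=3.43; Q2=20.57, Q3=3.43; dissipated=160.190
Op 2: CLOSE 4-1: Q_total=18.00, C_total=9.00, V=2.00; Q4=6.00, Q1=12.00; dissipated=2.250
Op 3: GROUND 2: Q2=0; energy lost=35.265
Op 4: CLOSE 3-4: Q_total=9.43, C_total=4.00, V=2.36; Q3=2.36, Q4=7.07; dissipated=0.765
Op 5: CLOSE 2-4: Q_total=7.07, C_total=9.00, V=0.79; Q2=4.71, Q4=2.36; dissipated=5.556
Final charges: Q1=12.00, Q2=4.71, Q3=2.36, Q4=2.36

Answer: 2.36 μC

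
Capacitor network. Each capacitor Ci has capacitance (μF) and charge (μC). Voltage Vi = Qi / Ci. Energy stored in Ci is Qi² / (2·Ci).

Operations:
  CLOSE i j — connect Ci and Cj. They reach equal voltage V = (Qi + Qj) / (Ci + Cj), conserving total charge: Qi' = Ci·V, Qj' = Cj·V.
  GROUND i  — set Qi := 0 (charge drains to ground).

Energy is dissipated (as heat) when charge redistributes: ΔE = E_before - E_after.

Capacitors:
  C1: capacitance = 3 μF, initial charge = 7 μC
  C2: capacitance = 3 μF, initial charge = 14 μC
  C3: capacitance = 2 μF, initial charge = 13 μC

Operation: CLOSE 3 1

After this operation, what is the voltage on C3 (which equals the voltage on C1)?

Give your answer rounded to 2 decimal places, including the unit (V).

Initial: C1(3μF, Q=7μC, V=2.33V), C2(3μF, Q=14μC, V=4.67V), C3(2μF, Q=13μC, V=6.50V)
Op 1: CLOSE 3-1: Q_total=20.00, C_total=5.00, V=4.00; Q3=8.00, Q1=12.00; dissipated=10.417

Answer: 4.00 V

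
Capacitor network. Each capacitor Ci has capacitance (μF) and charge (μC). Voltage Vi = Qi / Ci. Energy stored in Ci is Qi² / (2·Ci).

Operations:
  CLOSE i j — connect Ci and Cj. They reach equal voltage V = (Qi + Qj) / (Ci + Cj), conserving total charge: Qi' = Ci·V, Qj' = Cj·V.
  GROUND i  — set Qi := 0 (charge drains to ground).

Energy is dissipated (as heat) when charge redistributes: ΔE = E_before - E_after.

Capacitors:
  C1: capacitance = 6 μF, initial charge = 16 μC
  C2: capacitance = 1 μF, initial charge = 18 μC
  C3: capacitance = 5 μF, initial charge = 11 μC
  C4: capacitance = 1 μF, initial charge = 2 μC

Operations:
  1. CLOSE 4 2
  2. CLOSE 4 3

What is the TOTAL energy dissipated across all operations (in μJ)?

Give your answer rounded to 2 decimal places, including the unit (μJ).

Initial: C1(6μF, Q=16μC, V=2.67V), C2(1μF, Q=18μC, V=18.00V), C3(5μF, Q=11μC, V=2.20V), C4(1μF, Q=2μC, V=2.00V)
Op 1: CLOSE 4-2: Q_total=20.00, C_total=2.00, V=10.00; Q4=10.00, Q2=10.00; dissipated=64.000
Op 2: CLOSE 4-3: Q_total=21.00, C_total=6.00, V=3.50; Q4=3.50, Q3=17.50; dissipated=25.350
Total dissipated: 89.350 μJ

Answer: 89.35 μJ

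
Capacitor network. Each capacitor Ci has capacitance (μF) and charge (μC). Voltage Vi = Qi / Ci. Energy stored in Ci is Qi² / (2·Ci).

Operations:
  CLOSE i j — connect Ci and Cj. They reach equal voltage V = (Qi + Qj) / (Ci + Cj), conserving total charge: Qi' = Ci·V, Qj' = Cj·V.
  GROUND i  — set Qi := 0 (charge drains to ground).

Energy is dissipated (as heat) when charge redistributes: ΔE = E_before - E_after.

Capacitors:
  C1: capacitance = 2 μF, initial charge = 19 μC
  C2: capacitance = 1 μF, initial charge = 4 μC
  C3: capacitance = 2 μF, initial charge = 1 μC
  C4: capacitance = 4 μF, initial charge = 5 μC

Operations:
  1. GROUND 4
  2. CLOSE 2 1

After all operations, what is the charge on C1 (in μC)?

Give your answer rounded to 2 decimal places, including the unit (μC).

Answer: 15.33 μC

Derivation:
Initial: C1(2μF, Q=19μC, V=9.50V), C2(1μF, Q=4μC, V=4.00V), C3(2μF, Q=1μC, V=0.50V), C4(4μF, Q=5μC, V=1.25V)
Op 1: GROUND 4: Q4=0; energy lost=3.125
Op 2: CLOSE 2-1: Q_total=23.00, C_total=3.00, V=7.67; Q2=7.67, Q1=15.33; dissipated=10.083
Final charges: Q1=15.33, Q2=7.67, Q3=1.00, Q4=0.00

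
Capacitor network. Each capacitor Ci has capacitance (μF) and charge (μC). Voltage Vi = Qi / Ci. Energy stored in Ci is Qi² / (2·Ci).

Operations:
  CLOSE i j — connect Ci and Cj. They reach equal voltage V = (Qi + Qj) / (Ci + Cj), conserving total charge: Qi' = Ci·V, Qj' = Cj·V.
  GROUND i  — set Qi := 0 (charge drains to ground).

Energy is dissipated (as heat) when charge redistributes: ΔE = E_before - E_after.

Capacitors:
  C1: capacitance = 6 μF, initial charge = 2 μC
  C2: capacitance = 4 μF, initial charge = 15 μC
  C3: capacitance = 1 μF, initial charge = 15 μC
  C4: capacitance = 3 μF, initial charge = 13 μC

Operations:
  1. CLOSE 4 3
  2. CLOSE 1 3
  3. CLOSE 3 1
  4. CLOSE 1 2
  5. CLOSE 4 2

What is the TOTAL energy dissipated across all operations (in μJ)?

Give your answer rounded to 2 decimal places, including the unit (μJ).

Initial: C1(6μF, Q=2μC, V=0.33V), C2(4μF, Q=15μC, V=3.75V), C3(1μF, Q=15μC, V=15.00V), C4(3μF, Q=13μC, V=4.33V)
Op 1: CLOSE 4-3: Q_total=28.00, C_total=4.00, V=7.00; Q4=21.00, Q3=7.00; dissipated=42.667
Op 2: CLOSE 1-3: Q_total=9.00, C_total=7.00, V=1.29; Q1=7.71, Q3=1.29; dissipated=19.048
Op 3: CLOSE 3-1: Q_total=9.00, C_total=7.00, V=1.29; Q3=1.29, Q1=7.71; dissipated=0.000
Op 4: CLOSE 1-2: Q_total=22.71, C_total=10.00, V=2.27; Q1=13.63, Q2=9.09; dissipated=7.287
Op 5: CLOSE 4-2: Q_total=30.09, C_total=7.00, V=4.30; Q4=12.89, Q2=17.19; dissipated=19.165
Total dissipated: 88.167 μJ

Answer: 88.17 μJ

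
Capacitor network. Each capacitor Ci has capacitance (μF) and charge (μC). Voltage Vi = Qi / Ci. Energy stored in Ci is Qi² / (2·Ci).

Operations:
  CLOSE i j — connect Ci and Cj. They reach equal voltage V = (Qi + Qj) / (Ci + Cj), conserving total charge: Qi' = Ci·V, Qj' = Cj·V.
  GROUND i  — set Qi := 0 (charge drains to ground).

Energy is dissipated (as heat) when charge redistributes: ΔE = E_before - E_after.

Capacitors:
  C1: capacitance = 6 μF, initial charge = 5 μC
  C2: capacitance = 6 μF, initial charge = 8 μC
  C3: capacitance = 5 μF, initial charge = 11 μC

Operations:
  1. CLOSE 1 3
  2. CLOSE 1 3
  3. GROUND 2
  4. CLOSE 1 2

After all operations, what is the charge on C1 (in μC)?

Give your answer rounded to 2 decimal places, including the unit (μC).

Answer: 4.36 μC

Derivation:
Initial: C1(6μF, Q=5μC, V=0.83V), C2(6μF, Q=8μC, V=1.33V), C3(5μF, Q=11μC, V=2.20V)
Op 1: CLOSE 1-3: Q_total=16.00, C_total=11.00, V=1.45; Q1=8.73, Q3=7.27; dissipated=2.547
Op 2: CLOSE 1-3: Q_total=16.00, C_total=11.00, V=1.45; Q1=8.73, Q3=7.27; dissipated=0.000
Op 3: GROUND 2: Q2=0; energy lost=5.333
Op 4: CLOSE 1-2: Q_total=8.73, C_total=12.00, V=0.73; Q1=4.36, Q2=4.36; dissipated=3.174
Final charges: Q1=4.36, Q2=4.36, Q3=7.27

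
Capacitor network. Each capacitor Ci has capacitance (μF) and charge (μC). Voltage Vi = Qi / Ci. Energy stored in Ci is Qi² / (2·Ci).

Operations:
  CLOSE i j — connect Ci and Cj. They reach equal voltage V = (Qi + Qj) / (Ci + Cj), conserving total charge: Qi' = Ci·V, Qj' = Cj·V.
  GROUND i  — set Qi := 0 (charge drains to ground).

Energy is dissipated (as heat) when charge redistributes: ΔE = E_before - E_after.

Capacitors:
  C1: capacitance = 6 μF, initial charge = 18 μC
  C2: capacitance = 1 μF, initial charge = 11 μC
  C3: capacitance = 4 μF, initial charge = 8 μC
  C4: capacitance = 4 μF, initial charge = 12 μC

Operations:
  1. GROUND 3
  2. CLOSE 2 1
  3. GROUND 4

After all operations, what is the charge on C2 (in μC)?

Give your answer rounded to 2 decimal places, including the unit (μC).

Answer: 4.14 μC

Derivation:
Initial: C1(6μF, Q=18μC, V=3.00V), C2(1μF, Q=11μC, V=11.00V), C3(4μF, Q=8μC, V=2.00V), C4(4μF, Q=12μC, V=3.00V)
Op 1: GROUND 3: Q3=0; energy lost=8.000
Op 2: CLOSE 2-1: Q_total=29.00, C_total=7.00, V=4.14; Q2=4.14, Q1=24.86; dissipated=27.429
Op 3: GROUND 4: Q4=0; energy lost=18.000
Final charges: Q1=24.86, Q2=4.14, Q3=0.00, Q4=0.00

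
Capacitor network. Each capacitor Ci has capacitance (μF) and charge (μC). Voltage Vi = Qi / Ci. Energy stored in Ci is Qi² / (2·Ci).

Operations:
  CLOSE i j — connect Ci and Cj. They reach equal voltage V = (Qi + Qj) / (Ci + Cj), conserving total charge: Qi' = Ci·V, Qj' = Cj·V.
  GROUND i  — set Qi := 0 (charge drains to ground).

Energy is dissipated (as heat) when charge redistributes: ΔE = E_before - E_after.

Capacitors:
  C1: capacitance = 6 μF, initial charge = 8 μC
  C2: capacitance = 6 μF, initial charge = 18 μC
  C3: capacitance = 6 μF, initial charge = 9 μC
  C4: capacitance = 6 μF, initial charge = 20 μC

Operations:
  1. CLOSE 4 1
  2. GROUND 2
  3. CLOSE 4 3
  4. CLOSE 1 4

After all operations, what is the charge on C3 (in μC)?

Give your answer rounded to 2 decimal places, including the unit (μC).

Answer: 11.50 μC

Derivation:
Initial: C1(6μF, Q=8μC, V=1.33V), C2(6μF, Q=18μC, V=3.00V), C3(6μF, Q=9μC, V=1.50V), C4(6μF, Q=20μC, V=3.33V)
Op 1: CLOSE 4-1: Q_total=28.00, C_total=12.00, V=2.33; Q4=14.00, Q1=14.00; dissipated=6.000
Op 2: GROUND 2: Q2=0; energy lost=27.000
Op 3: CLOSE 4-3: Q_total=23.00, C_total=12.00, V=1.92; Q4=11.50, Q3=11.50; dissipated=1.042
Op 4: CLOSE 1-4: Q_total=25.50, C_total=12.00, V=2.12; Q1=12.75, Q4=12.75; dissipated=0.260
Final charges: Q1=12.75, Q2=0.00, Q3=11.50, Q4=12.75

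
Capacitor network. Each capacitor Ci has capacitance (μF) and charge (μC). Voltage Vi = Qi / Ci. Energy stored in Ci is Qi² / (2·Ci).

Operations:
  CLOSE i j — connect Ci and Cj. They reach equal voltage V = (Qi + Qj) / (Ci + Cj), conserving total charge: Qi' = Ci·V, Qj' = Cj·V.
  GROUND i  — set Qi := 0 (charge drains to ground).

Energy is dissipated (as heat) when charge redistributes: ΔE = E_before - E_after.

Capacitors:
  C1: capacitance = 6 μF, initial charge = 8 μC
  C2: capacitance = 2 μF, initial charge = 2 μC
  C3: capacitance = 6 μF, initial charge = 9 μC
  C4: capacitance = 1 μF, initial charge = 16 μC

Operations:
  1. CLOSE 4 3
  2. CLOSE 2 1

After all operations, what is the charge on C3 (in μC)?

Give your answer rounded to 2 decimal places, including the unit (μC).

Initial: C1(6μF, Q=8μC, V=1.33V), C2(2μF, Q=2μC, V=1.00V), C3(6μF, Q=9μC, V=1.50V), C4(1μF, Q=16μC, V=16.00V)
Op 1: CLOSE 4-3: Q_total=25.00, C_total=7.00, V=3.57; Q4=3.57, Q3=21.43; dissipated=90.107
Op 2: CLOSE 2-1: Q_total=10.00, C_total=8.00, V=1.25; Q2=2.50, Q1=7.50; dissipated=0.083
Final charges: Q1=7.50, Q2=2.50, Q3=21.43, Q4=3.57

Answer: 21.43 μC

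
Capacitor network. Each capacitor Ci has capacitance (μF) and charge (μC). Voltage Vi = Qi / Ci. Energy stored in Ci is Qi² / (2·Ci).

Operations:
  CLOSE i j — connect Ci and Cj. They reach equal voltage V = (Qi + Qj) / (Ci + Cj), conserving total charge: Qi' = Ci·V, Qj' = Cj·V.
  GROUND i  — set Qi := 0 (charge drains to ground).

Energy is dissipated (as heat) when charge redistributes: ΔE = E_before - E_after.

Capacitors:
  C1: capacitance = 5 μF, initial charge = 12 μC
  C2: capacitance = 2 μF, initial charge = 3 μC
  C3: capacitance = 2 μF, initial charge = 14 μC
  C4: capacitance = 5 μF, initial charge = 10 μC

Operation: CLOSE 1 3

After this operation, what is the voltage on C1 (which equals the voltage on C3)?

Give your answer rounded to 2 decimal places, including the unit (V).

Answer: 3.71 V

Derivation:
Initial: C1(5μF, Q=12μC, V=2.40V), C2(2μF, Q=3μC, V=1.50V), C3(2μF, Q=14μC, V=7.00V), C4(5μF, Q=10μC, V=2.00V)
Op 1: CLOSE 1-3: Q_total=26.00, C_total=7.00, V=3.71; Q1=18.57, Q3=7.43; dissipated=15.114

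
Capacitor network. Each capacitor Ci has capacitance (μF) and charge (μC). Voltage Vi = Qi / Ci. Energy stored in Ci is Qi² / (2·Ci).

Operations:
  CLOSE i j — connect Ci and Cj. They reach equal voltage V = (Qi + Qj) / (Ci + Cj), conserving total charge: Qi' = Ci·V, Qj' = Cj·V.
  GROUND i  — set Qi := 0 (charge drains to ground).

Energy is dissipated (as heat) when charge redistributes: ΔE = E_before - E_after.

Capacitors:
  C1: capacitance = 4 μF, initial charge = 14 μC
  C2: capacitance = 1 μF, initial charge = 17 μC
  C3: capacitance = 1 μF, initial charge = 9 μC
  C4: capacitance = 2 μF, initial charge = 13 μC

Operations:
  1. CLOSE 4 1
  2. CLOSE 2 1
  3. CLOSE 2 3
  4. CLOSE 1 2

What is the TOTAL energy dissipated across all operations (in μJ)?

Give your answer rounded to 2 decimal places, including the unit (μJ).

Answer: 69.90 μJ

Derivation:
Initial: C1(4μF, Q=14μC, V=3.50V), C2(1μF, Q=17μC, V=17.00V), C3(1μF, Q=9μC, V=9.00V), C4(2μF, Q=13μC, V=6.50V)
Op 1: CLOSE 4-1: Q_total=27.00, C_total=6.00, V=4.50; Q4=9.00, Q1=18.00; dissipated=6.000
Op 2: CLOSE 2-1: Q_total=35.00, C_total=5.00, V=7.00; Q2=7.00, Q1=28.00; dissipated=62.500
Op 3: CLOSE 2-3: Q_total=16.00, C_total=2.00, V=8.00; Q2=8.00, Q3=8.00; dissipated=1.000
Op 4: CLOSE 1-2: Q_total=36.00, C_total=5.00, V=7.20; Q1=28.80, Q2=7.20; dissipated=0.400
Total dissipated: 69.900 μJ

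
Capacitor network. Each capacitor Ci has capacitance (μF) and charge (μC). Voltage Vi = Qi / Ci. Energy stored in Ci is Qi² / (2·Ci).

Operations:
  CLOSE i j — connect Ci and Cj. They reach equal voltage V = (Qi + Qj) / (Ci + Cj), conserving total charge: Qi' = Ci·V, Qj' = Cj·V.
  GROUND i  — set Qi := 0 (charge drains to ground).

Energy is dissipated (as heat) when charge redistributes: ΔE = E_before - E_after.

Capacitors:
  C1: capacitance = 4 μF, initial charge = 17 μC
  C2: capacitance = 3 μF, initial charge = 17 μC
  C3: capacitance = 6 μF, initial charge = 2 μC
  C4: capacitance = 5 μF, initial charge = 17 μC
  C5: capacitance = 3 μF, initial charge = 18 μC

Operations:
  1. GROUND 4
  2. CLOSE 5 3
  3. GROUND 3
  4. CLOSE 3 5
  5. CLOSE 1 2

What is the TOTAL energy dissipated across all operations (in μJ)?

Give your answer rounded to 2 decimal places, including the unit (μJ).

Answer: 82.48 μJ

Derivation:
Initial: C1(4μF, Q=17μC, V=4.25V), C2(3μF, Q=17μC, V=5.67V), C3(6μF, Q=2μC, V=0.33V), C4(5μF, Q=17μC, V=3.40V), C5(3μF, Q=18μC, V=6.00V)
Op 1: GROUND 4: Q4=0; energy lost=28.900
Op 2: CLOSE 5-3: Q_total=20.00, C_total=9.00, V=2.22; Q5=6.67, Q3=13.33; dissipated=32.111
Op 3: GROUND 3: Q3=0; energy lost=14.815
Op 4: CLOSE 3-5: Q_total=6.67, C_total=9.00, V=0.74; Q3=4.44, Q5=2.22; dissipated=4.938
Op 5: CLOSE 1-2: Q_total=34.00, C_total=7.00, V=4.86; Q1=19.43, Q2=14.57; dissipated=1.720
Total dissipated: 82.484 μJ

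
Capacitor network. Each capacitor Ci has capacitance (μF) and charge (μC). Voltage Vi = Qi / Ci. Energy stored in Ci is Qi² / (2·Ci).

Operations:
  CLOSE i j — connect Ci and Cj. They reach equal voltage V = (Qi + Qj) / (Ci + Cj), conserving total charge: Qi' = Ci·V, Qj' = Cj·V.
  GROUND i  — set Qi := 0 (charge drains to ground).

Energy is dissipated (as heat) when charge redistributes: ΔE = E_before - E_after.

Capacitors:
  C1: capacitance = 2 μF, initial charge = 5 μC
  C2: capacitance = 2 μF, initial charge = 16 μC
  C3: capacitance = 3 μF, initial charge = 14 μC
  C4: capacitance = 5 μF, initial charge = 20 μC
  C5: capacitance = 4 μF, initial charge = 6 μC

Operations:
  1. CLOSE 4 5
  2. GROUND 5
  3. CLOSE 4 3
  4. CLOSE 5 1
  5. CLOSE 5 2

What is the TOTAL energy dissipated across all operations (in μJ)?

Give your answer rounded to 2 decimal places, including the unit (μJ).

Initial: C1(2μF, Q=5μC, V=2.50V), C2(2μF, Q=16μC, V=8.00V), C3(3μF, Q=14μC, V=4.67V), C4(5μF, Q=20μC, V=4.00V), C5(4μF, Q=6μC, V=1.50V)
Op 1: CLOSE 4-5: Q_total=26.00, C_total=9.00, V=2.89; Q4=14.44, Q5=11.56; dissipated=6.944
Op 2: GROUND 5: Q5=0; energy lost=16.691
Op 3: CLOSE 4-3: Q_total=28.44, C_total=8.00, V=3.56; Q4=17.78, Q3=10.67; dissipated=2.963
Op 4: CLOSE 5-1: Q_total=5.00, C_total=6.00, V=0.83; Q5=3.33, Q1=1.67; dissipated=4.167
Op 5: CLOSE 5-2: Q_total=19.33, C_total=6.00, V=3.22; Q5=12.89, Q2=6.44; dissipated=34.241
Total dissipated: 65.006 μJ

Answer: 65.01 μJ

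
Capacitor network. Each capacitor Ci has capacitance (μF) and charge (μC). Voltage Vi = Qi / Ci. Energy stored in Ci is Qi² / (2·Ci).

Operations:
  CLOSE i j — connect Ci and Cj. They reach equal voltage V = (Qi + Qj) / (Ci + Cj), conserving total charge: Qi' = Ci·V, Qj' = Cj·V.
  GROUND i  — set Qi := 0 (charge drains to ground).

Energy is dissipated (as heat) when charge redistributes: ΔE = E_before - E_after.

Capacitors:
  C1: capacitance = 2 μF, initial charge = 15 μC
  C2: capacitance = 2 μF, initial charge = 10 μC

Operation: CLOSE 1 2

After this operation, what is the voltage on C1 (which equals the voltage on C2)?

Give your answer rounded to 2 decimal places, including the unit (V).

Initial: C1(2μF, Q=15μC, V=7.50V), C2(2μF, Q=10μC, V=5.00V)
Op 1: CLOSE 1-2: Q_total=25.00, C_total=4.00, V=6.25; Q1=12.50, Q2=12.50; dissipated=3.125

Answer: 6.25 V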